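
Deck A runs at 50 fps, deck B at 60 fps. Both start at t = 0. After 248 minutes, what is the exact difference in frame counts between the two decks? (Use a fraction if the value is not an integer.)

248 min = 14880 s.
A emits 50 × 14880 = 744000 frames; B emits 60 × 14880 = 892800.
Difference = 148800 frames; B is ahead of A.

148800 frames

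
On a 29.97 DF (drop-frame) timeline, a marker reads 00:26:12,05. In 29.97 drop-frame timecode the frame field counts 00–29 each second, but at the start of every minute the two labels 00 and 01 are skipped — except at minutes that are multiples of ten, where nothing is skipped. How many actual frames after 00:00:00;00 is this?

47117

As if non-drop at 30 labels/s: (0 × 3600 + 26 × 60 + 12) × 30 + 5 = 47165.
Minute boundaries passed: 26; those not divisible by 10: 26 − 2 = 24; dropped labels = 2 × 24 = 48.
Actual frame index = 47165 − 48 = 47117.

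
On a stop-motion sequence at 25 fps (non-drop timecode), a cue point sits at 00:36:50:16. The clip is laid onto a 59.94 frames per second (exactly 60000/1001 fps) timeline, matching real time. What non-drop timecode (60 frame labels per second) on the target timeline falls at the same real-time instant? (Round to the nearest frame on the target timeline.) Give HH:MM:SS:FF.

00:36:48:26

Source frame index: (0×3600 + 36×60 + 50) × 25 + 16 = 55266.
Real time: 55266 / (25) = 55266/25 s.
Target frame: (55266/25) × (60000/1001) = 132638400/1001 ≈ 132505.894 → 132506.
At 60 labels/s: frame 132506 → 00:36:48:26.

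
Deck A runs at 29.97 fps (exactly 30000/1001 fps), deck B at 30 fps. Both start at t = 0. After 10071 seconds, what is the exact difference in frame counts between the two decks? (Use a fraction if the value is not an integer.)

302130/1001 frames

A emits 30000/1001 × 10071 = 302130000/1001 frames; B emits 30 × 10071 = 302130.
Difference = 302130/1001 frames (≈ 301.8282); B is ahead of A.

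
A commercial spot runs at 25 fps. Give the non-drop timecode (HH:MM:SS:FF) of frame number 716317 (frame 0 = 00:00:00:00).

716317 ÷ 25 = 28652 full seconds, remainder 17 frames.
28652 s = 7 h 57 min 32 s.
Timecode: 07:57:32:17.

07:57:32:17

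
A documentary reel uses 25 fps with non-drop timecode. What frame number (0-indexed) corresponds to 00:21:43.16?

frame 32591

Total seconds to the label: (0 × 3600 + 21 × 60 + 43) = 1303.
Frame index = 1303 × 25 + 16 = 32591.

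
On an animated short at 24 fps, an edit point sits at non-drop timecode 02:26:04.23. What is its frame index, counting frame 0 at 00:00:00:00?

Total seconds to the label: (2 × 3600 + 26 × 60 + 4) = 8764.
Frame index = 8764 × 24 + 23 = 210359.

frame 210359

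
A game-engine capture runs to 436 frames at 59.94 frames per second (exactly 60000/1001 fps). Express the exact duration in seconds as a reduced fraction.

Running time = 436 ÷ (60000/1001) = 436 × 1001/60000 = 109109/15000 s.

109109/15000 seconds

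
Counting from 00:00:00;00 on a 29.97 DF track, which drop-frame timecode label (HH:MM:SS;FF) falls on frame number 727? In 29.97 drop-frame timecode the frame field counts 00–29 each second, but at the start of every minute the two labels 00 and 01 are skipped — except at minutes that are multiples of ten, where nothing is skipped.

00:00:24;07

Each 10-minute DF block holds 10 × 60 × 30 − 9 × 2 = 17982 frames. 727 ÷ 17982 → 0 full blocks, remainder 727.
Within the partial block the first minute is 1800 frames and each further minute 1798, so 0 further minute boundaries passed. Total skipped labels = 18 × 0 + 2 × 0 = 0.
Non-drop label index = 727 + 0 = 727; at 30 labels/s that is 00:00:24:07, i.e. DF 00:00:24;07.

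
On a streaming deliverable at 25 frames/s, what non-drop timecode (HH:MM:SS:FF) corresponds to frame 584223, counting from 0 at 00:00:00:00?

584223 ÷ 25 = 23368 full seconds, remainder 23 frames.
23368 s = 6 h 29 min 28 s.
Timecode: 06:29:28:23.

06:29:28:23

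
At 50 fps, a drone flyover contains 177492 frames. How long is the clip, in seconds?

3549.84 seconds

Running time = 177492 / (50) = 3549.84 s.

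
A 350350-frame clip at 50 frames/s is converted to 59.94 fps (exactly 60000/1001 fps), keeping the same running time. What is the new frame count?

420000 frames

Target frames = source frames × (target rate / source rate) = 350350 × (60000/1001)/(50) = 350350 × 1200/1001 = 420000.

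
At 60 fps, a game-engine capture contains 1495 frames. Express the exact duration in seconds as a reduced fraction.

Running time = 1495 ÷ (60) = 1495 × 1/60 = 299/12 s.

299/12 seconds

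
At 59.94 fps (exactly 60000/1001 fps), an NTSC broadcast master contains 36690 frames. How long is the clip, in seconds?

Running time = 36690 / (60000/1001) = 612.1115 s.

612.1115 seconds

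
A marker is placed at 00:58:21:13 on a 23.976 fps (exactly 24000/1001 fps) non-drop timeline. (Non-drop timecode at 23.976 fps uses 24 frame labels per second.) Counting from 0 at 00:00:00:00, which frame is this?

frame 84037

Total seconds to the label: (0 × 3600 + 58 × 60 + 21) = 3501.
Frame index = 3501 × 24 + 13 = 84037.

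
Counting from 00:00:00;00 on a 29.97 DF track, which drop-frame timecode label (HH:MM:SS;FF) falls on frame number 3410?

00:01:53;22

Each 10-minute DF block holds 10 × 60 × 30 − 9 × 2 = 17982 frames. 3410 ÷ 17982 → 0 full blocks, remainder 3410.
Within the partial block the first minute is 1800 frames and each further minute 1798, so 1 further minute boundary passed. Total skipped labels = 18 × 0 + 2 × 1 = 2.
Non-drop label index = 3410 + 2 = 3412; at 30 labels/s that is 00:01:53:22, i.e. DF 00:01:53;22.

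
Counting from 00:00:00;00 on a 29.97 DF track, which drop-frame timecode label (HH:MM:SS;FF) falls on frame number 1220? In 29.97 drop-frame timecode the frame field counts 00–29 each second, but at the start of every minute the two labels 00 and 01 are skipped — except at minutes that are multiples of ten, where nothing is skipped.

00:00:40;20

Ten DF minutes hold 17982 frames, so frame 1220 lies in block 0 (frames 0–17981) with 1220 frames into that block.
The block's first minute is 1800 frames and the rest 1798 each; 1220 frames reaches minute 0, so 0 × 18 + 0 × 2 = 0 labels have been skipped so far.
Adding those back, label number 1220 + 0 = 1220 at 30 labels/s is 40 s + 20 f = 0 h 0 min 40 s frame 20, i.e. 00:00:40;20.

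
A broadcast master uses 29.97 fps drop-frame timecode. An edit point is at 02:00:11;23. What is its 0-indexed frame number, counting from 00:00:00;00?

216137

As if non-drop at 30 labels/s: (2 × 3600 + 0 × 60 + 11) × 30 + 23 = 216353.
Minute boundaries passed: 120; those not divisible by 10: 120 − 12 = 108; dropped labels = 2 × 108 = 216.
Actual frame index = 216353 − 216 = 216137.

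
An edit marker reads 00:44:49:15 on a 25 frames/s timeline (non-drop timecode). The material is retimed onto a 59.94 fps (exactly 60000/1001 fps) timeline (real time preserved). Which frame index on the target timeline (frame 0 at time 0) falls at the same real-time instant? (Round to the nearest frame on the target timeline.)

frame 161215

Source frame index: (0×3600 + 44×60 + 49) × 25 + 15 = 67240.
Real time: 67240 / (25) = 13448/5 s.
Target frame: (13448/5) × (60000/1001) = 161376000/1001 ≈ 161214.785 → 161215.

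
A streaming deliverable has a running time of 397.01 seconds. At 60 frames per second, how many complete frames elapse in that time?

Frames = 397.01 × 60 = 119103/5 ≈ 23820.6000.
Complete frames: 23820.

23820 frames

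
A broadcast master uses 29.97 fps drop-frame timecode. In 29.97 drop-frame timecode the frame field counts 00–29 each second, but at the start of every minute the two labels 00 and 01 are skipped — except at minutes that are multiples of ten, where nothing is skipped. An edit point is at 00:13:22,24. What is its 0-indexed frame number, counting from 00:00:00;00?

Complete 10-minute blocks: 1, each 17982 frames → 17982.
Remaining 3 whole minutes in the current block: 1800 + 2 × 1798 = 5396 frames.
Within the current minute: 22 × 30 + 24 − 2 = 682 (labels ;00/;01 skipped at this minute). Total = 17982 + 5396 + 682 = 24060.

24060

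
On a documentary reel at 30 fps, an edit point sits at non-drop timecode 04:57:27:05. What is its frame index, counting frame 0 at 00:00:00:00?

Total seconds to the label: (4 × 3600 + 57 × 60 + 27) = 17847.
Frame index = 17847 × 30 + 5 = 535415.

frame 535415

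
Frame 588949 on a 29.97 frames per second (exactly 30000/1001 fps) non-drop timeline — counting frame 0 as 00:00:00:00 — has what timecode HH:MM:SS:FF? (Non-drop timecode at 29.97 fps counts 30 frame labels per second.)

05:27:11:19

588949 ÷ 30 = 19631 full seconds, remainder 19 frames.
19631 s = 5 h 27 min 11 s.
Timecode: 05:27:11:19.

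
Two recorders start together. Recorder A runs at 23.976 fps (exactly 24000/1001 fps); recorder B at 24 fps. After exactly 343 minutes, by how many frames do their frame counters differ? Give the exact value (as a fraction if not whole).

343 min = 20580 s.
A emits 24000/1001 × 20580 = 70560000/143 frames; B emits 24 × 20580 = 493920.
Difference = 70560/143 frames (≈ 493.4266); B is ahead of A.

70560/143 frames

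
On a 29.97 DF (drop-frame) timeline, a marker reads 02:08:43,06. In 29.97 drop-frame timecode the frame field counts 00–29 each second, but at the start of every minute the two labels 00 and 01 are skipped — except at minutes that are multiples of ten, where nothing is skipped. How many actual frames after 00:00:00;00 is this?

231464

Complete 10-minute blocks: 12, each 17982 frames → 215784.
Remaining 8 whole minutes in the current block: 1800 + 7 × 1798 = 14386 frames.
Within the current minute: 43 × 30 + 6 − 2 = 1294 (labels ;00/;01 skipped at this minute). Total = 215784 + 14386 + 1294 = 231464.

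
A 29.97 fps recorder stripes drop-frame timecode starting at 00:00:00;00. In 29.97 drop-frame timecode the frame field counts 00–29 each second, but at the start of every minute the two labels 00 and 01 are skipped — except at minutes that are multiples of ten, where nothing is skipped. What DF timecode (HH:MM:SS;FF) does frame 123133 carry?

01:08:28;17

Each 10-minute DF block holds 10 × 60 × 30 − 9 × 2 = 17982 frames. 123133 ÷ 17982 → 6 full blocks, remainder 15241.
Within the partial block the first minute is 1800 frames and each further minute 1798, so 8 further minute boundaries passed. Total skipped labels = 18 × 6 + 2 × 8 = 124.
Non-drop label index = 123133 + 124 = 123257; at 30 labels/s that is 01:08:28:17, i.e. DF 01:08:28;17.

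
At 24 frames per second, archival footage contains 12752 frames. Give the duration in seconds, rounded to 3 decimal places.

Running time = 12752 × 1/24 = 1594/3 s ≈ 531.333 s.

531.333 seconds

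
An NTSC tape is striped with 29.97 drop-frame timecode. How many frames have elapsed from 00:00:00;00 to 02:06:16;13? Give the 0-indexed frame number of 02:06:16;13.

As if non-drop at 30 labels/s: (2 × 3600 + 6 × 60 + 16) × 30 + 13 = 227293.
Minute boundaries passed: 126; those not divisible by 10: 126 − 12 = 114; dropped labels = 2 × 114 = 228.
Actual frame index = 227293 − 228 = 227065.

227065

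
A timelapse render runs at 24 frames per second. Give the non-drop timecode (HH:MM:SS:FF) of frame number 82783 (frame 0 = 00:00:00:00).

00:57:29:07

82783 ÷ 24 = 3449 full seconds, remainder 7 frames.
3449 s = 0 h 57 min 29 s.
Timecode: 00:57:29:07.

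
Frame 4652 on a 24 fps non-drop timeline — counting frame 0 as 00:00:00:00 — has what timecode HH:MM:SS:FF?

00:03:13:20

4652 ÷ 24 = 193 full seconds, remainder 20 frames.
193 s = 0 h 3 min 13 s.
Timecode: 00:03:13:20.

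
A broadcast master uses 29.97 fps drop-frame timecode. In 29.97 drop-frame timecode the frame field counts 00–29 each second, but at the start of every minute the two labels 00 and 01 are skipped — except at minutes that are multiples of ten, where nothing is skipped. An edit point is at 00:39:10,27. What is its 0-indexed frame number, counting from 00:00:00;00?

As if non-drop at 30 labels/s: (0 × 3600 + 39 × 60 + 10) × 30 + 27 = 70527.
Minute boundaries passed: 39; those not divisible by 10: 39 − 3 = 36; dropped labels = 2 × 36 = 72.
Actual frame index = 70527 − 72 = 70455.

70455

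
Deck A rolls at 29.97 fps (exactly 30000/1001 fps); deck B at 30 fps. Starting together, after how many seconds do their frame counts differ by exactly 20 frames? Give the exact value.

The gap grows by |30 − 30000/1001| = 30/1001 frames per second.
Time for a 20-frame gap: 20 ÷ (30/1001) = 2002/3 s.

2002/3 seconds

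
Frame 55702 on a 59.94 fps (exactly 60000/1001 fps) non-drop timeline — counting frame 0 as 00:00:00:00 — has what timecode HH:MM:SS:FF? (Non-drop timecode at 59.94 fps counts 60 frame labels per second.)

00:15:28:22

55702 ÷ 60 = 928 full seconds, remainder 22 frames.
928 s = 0 h 15 min 28 s.
Timecode: 00:15:28:22.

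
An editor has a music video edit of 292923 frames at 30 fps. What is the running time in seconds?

9764.1 seconds

Running time = 292923 / (30) = 9764.1 s.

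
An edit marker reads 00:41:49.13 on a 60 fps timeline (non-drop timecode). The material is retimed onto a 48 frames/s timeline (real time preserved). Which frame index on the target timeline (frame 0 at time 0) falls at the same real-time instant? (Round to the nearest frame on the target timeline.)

Source frame index: (0×3600 + 41×60 + 49) × 60 + 13 = 150553.
Real time: 150553 / (60) = 150553/60 s.
Target frame: (150553/60) × (48) = 602212/5 ≈ 120442.400 → 120442.

frame 120442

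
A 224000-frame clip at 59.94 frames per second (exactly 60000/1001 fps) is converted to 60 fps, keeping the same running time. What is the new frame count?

Target frames = source frames × (target rate / source rate) = 224000 × (60)/(60000/1001) = 224000 × 1001/1000 = 224224.

224224 frames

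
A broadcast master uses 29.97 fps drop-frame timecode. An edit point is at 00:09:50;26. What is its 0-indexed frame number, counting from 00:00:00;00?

Complete 10-minute blocks: 0, each 17982 frames → 0.
Remaining 9 whole minutes in the current block: 1800 + 8 × 1798 = 16184 frames.
Within the current minute: 50 × 30 + 26 − 2 = 1524 (labels ;00/;01 skipped at this minute). Total = 0 + 16184 + 1524 = 17708.

17708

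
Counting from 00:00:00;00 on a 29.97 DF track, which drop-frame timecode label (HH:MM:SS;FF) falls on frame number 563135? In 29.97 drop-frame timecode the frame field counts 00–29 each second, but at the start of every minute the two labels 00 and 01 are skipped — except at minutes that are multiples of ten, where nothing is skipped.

05:13:09;29

Each 10-minute DF block holds 10 × 60 × 30 − 9 × 2 = 17982 frames. 563135 ÷ 17982 → 31 full blocks, remainder 5693.
Within the partial block the first minute is 1800 frames and each further minute 1798, so 3 further minute boundaries passed. Total skipped labels = 18 × 31 + 2 × 3 = 564.
Non-drop label index = 563135 + 564 = 563699; at 30 labels/s that is 05:13:09:29, i.e. DF 05:13:09;29.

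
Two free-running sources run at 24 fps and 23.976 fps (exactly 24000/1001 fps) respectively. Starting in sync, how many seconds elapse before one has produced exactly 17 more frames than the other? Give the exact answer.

The gap grows by |24000/1001 − 24| = 24/1001 frames per second.
Time for a 17-frame gap: 17 ÷ (24/1001) = 17017/24 s.

17017/24 seconds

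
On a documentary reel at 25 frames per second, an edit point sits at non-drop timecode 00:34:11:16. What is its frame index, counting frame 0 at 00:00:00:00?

Total seconds to the label: (0 × 3600 + 34 × 60 + 11) = 2051.
Frame index = 2051 × 25 + 16 = 51291.

frame 51291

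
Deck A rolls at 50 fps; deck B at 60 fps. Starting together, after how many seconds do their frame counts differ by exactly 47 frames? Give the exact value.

4.7 seconds

The gap grows by |60 − 50| = 10 frames per second.
Time for a 47-frame gap: 47 ÷ (10) = 4.7 s.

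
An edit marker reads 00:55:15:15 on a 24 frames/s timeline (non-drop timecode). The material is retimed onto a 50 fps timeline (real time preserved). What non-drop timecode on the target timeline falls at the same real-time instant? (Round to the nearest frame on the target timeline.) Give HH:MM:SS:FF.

00:55:15:31

Source frame index: (0×3600 + 55×60 + 15) × 24 + 15 = 79575.
Real time: 79575 / (24) = 26525/8 s.
Target frame: (26525/8) × (50) = 663125/4 ≈ 165781.250 → 165781.
At 50 labels/s: frame 165781 → 00:55:15:31.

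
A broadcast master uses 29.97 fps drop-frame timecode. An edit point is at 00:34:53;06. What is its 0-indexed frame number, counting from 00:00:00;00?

As if non-drop at 30 labels/s: (0 × 3600 + 34 × 60 + 53) × 30 + 6 = 62796.
Minute boundaries passed: 34; those not divisible by 10: 34 − 3 = 31; dropped labels = 2 × 31 = 62.
Actual frame index = 62796 − 62 = 62734.

62734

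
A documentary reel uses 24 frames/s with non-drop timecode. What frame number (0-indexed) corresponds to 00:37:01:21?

frame 53325

Total seconds to the label: (0 × 3600 + 37 × 60 + 1) = 2221.
Frame index = 2221 × 24 + 21 = 53325.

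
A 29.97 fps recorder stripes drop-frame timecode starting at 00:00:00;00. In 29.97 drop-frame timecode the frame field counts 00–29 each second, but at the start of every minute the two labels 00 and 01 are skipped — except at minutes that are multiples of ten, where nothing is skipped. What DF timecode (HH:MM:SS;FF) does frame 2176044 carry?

20:10:07;12

Ten DF minutes hold 17982 frames, so frame 2176044 lies in block 121 (frames 2175822–2193803) with 222 frames into that block.
The block's first minute is 1800 frames and the rest 1798 each; 222 frames reaches minute 0, so 121 × 18 + 0 × 2 = 2178 labels have been skipped so far.
Adding those back, label number 2176044 + 2178 = 2178222 at 30 labels/s is 72607 s + 12 f = 20 h 10 min 7 s frame 12, i.e. 20:10:07;12.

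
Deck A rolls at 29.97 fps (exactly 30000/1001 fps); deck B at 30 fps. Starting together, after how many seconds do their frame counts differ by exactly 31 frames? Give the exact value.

31031/30 seconds

The gap grows by |30 − 30000/1001| = 30/1001 frames per second.
Time for a 31-frame gap: 31 ÷ (30/1001) = 31031/30 s.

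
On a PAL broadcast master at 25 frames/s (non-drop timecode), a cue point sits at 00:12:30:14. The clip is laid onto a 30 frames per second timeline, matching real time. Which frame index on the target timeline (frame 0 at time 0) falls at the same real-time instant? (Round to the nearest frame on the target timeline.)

frame 22517

Source frame index: (0×3600 + 12×60 + 30) × 25 + 14 = 18764.
Real time: 18764 / (25) = 18764/25 s.
Target frame: (18764/25) × (30) = 112584/5 ≈ 22516.800 → 22517.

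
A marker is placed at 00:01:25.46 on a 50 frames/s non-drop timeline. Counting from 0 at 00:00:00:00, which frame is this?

Total seconds to the label: (0 × 3600 + 1 × 60 + 25) = 85.
Frame index = 85 × 50 + 46 = 4296.

4296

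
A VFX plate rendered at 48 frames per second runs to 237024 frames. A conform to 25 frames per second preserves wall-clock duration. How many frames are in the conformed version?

Target frames = source frames × (target rate / source rate) = 237024 × (25)/(48) = 237024 × 25/48 = 123450.

123450 frames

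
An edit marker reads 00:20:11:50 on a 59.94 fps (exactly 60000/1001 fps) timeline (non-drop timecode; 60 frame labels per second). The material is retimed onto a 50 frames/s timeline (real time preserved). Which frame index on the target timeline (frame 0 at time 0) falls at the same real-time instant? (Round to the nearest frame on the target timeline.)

frame 60652

Source frame index: (0×3600 + 20×60 + 11) × 60 + 50 = 72710.
Real time: 72710 / (60000/1001) = 7278271/6000 s.
Target frame: (7278271/6000) × (50) = 7278271/120 ≈ 60652.258 → 60652.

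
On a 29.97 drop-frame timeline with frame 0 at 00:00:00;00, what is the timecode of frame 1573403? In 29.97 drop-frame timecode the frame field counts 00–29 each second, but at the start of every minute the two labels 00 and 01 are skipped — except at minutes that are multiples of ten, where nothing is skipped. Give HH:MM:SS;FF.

14:34:59;07

Ten DF minutes hold 17982 frames, so frame 1573403 lies in block 87 (frames 1564434–1582415) with 8969 frames into that block.
The block's first minute is 1800 frames and the rest 1798 each; 8969 frames reaches minute 4, so 87 × 18 + 4 × 2 = 1574 labels have been skipped so far.
Adding those back, label number 1573403 + 1574 = 1574977 at 30 labels/s is 52499 s + 7 f = 14 h 34 min 59 s frame 7, i.e. 14:34:59;07.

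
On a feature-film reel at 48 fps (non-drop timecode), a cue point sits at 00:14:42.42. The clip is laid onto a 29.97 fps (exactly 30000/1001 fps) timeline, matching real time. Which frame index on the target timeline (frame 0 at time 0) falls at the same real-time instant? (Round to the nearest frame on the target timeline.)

Source frame index: (0×3600 + 14×60 + 42) × 48 + 42 = 42378.
Real time: 42378 / (48) = 7063/8 s.
Target frame: (7063/8) × (30000/1001) = 3783750/143 ≈ 26459.790 → 26460.

frame 26460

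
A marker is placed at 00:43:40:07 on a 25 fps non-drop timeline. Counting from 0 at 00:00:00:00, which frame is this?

Total seconds to the label: (0 × 3600 + 43 × 60 + 40) = 2620.
Frame index = 2620 × 25 + 7 = 65507.

65507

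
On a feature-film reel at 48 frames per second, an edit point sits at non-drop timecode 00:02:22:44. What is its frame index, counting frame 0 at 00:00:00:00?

Total seconds to the label: (0 × 3600 + 2 × 60 + 22) = 142.
Frame index = 142 × 48 + 44 = 6860.

frame 6860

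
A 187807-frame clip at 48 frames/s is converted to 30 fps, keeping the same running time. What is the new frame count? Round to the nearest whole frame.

Frames at target rate = 187807 × (30) / (48) = 939035/8 ≈ 117379.375.
Nearest whole frame: 117379.

117379 frames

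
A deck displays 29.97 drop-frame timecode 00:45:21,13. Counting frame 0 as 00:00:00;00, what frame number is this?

As if non-drop at 30 labels/s: (0 × 3600 + 45 × 60 + 21) × 30 + 13 = 81643.
Minute boundaries passed: 45; those not divisible by 10: 45 − 4 = 41; dropped labels = 2 × 41 = 82.
Actual frame index = 81643 − 82 = 81561.

81561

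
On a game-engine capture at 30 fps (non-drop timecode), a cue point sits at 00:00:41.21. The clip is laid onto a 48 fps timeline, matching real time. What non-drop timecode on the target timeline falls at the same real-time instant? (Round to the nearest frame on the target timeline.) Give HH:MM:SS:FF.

00:00:41:34

Source frame index: (0×3600 + 0×60 + 41) × 30 + 21 = 1251.
Real time: 1251 / (30) = 417/10 s.
Target frame: (417/10) × (48) = 10008/5 ≈ 2001.600 → 2002.
At 48 labels/s: frame 2002 → 00:00:41:34.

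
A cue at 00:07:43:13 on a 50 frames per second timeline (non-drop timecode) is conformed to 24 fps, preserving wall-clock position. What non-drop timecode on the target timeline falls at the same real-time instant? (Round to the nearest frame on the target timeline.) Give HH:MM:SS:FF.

00:07:43:06

Source frame index: (0×3600 + 7×60 + 43) × 50 + 13 = 23163.
Real time: 23163 / (50) = 23163/50 s.
Target frame: (23163/50) × (24) = 277956/25 ≈ 11118.240 → 11118.
At 24 labels/s: frame 11118 → 00:07:43:06.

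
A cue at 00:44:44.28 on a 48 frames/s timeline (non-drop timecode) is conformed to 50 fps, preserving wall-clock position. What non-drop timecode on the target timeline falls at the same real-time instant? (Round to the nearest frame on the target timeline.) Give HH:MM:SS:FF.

00:44:44:29

Source frame index: (0×3600 + 44×60 + 44) × 48 + 28 = 128860.
Real time: 128860 / (48) = 32215/12 s.
Target frame: (32215/12) × (50) = 805375/6 ≈ 134229.167 → 134229.
At 50 labels/s: frame 134229 → 00:44:44:29.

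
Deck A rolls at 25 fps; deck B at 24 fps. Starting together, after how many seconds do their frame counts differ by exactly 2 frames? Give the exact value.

2 seconds

The gap grows by |24 − 25| = 1 frame per second.
Time for a 2-frame gap: 2 ÷ (1) = 2 s.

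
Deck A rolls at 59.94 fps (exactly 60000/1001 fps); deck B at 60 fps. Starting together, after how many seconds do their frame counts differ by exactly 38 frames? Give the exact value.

19019/30 seconds

The gap grows by |60 − 60000/1001| = 60/1001 frames per second.
Time for a 38-frame gap: 38 ÷ (60/1001) = 19019/30 s.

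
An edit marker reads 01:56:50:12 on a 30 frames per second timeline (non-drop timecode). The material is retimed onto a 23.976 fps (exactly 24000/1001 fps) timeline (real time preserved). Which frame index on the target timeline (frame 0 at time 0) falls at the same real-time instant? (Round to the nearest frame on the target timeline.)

frame 168082

Source frame index: (1×3600 + 56×60 + 50) × 30 + 12 = 210312.
Real time: 210312 / (30) = 35052/5 s.
Target frame: (35052/5) × (24000/1001) = 168249600/1001 ≈ 168081.518 → 168082.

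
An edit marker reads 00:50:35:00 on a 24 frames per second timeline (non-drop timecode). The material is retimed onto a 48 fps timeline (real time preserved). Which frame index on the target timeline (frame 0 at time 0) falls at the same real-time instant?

frame 145680

Source frame index: (0×3600 + 50×60 + 35) × 24 + 0 = 72840.
Real time: 72840 / (24) = 3035 s.
Target frame: (3035) × (48) = 145680.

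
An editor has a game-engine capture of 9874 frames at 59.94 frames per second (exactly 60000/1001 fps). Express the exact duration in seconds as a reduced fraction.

4941937/30000 seconds

Running time = 9874 ÷ (60000/1001) = 9874 × 1001/60000 = 4941937/30000 s.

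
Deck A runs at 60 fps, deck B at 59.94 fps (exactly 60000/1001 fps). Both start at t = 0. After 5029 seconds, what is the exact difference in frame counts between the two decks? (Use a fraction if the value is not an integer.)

301740/1001 frames

A emits 60 × 5029 = 301740 frames; B emits 60000/1001 × 5029 = 301740000/1001.
Difference = 301740/1001 frames (≈ 301.4386); B is behind A.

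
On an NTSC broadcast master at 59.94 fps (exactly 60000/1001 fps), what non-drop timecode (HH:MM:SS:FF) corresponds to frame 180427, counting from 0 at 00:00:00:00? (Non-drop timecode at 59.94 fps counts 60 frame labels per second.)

180427 ÷ 60 = 3007 full seconds, remainder 7 frames.
3007 s = 0 h 50 min 7 s.
Timecode: 00:50:07:07.

00:50:07:07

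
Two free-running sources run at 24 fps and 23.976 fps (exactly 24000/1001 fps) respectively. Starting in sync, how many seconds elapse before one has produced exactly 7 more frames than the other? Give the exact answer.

The gap grows by |24000/1001 − 24| = 24/1001 frames per second.
Time for a 7-frame gap: 7 ÷ (24/1001) = 7007/24 s.

7007/24 seconds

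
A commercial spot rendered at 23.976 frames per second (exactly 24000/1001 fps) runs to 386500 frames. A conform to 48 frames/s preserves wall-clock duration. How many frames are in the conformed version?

Target frames = source frames × (target rate / source rate) = 386500 × (48)/(24000/1001) = 386500 × 1001/500 = 773773.

773773 frames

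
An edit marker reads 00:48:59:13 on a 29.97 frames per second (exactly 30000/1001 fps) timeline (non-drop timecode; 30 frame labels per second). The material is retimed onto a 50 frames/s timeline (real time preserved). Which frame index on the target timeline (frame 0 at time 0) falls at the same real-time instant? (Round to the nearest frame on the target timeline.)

Source frame index: (0×3600 + 48×60 + 59) × 30 + 13 = 88183.
Real time: 88183 / (30000/1001) = 88271183/30000 s.
Target frame: (88271183/30000) × (50) = 88271183/600 ≈ 147118.638 → 147119.

frame 147119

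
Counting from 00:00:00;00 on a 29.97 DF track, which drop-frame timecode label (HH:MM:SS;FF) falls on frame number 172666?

01:36:01;10

Each 10-minute DF block holds 10 × 60 × 30 − 9 × 2 = 17982 frames. 172666 ÷ 17982 → 9 full blocks, remainder 10828.
Within the partial block the first minute is 1800 frames and each further minute 1798, so 6 further minute boundaries passed. Total skipped labels = 18 × 9 + 2 × 6 = 174.
Non-drop label index = 172666 + 174 = 172840; at 30 labels/s that is 01:36:01:10, i.e. DF 01:36:01;10.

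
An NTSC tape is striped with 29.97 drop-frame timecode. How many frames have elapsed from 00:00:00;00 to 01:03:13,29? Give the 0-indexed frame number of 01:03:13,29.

As if non-drop at 30 labels/s: (1 × 3600 + 3 × 60 + 13) × 30 + 29 = 113819.
Minute boundaries passed: 63; those not divisible by 10: 63 − 6 = 57; dropped labels = 2 × 57 = 114.
Actual frame index = 113819 − 114 = 113705.

113705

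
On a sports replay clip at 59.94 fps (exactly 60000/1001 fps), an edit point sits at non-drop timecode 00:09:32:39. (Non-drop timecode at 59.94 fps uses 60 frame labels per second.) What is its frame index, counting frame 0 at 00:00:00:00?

Total seconds to the label: (0 × 3600 + 9 × 60 + 32) = 572.
Frame index = 572 × 60 + 39 = 34359.

34359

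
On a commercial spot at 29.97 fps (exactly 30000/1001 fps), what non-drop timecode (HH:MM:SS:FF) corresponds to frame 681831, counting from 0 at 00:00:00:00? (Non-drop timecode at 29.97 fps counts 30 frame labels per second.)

06:18:47:21

681831 ÷ 30 = 22727 full seconds, remainder 21 frames.
22727 s = 6 h 18 min 47 s.
Timecode: 06:18:47:21.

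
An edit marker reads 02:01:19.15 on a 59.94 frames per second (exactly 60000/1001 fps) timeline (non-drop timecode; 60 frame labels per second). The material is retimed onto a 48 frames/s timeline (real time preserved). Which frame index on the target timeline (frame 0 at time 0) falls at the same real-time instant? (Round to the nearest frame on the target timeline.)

Source frame index: (2×3600 + 1×60 + 19) × 60 + 15 = 436755.
Real time: 436755 / (60000/1001) = 29146117/4000 s.
Target frame: (29146117/4000) × (48) = 87438351/250 ≈ 349753.404 → 349753.

frame 349753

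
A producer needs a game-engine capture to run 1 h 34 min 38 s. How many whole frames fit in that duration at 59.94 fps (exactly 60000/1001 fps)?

340339 frames

1 h 34 min 38 s = 5678 s.
Frames = 5678 × 60000/1001 = 340680000/1001 ≈ 340339.6603.
Complete frames: 340339.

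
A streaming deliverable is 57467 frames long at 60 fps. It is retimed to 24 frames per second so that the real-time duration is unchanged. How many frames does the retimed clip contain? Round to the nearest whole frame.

Frames at target rate = 57467 × (24) / (60) = 114934/5 ≈ 22986.800.
Nearest whole frame: 22987.

22987 frames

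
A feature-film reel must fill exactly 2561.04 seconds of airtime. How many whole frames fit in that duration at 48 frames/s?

122929 frames

Frames = 2561.04 × 48 = 3073248/25 ≈ 122929.9200.
Complete frames: 122929.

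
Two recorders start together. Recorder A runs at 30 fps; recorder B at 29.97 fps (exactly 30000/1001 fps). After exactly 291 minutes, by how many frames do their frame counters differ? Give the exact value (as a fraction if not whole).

523800/1001 frames

291 min = 17460 s.
A emits 30 × 17460 = 523800 frames; B emits 30000/1001 × 17460 = 523800000/1001.
Difference = 523800/1001 frames (≈ 523.2767); B is behind A.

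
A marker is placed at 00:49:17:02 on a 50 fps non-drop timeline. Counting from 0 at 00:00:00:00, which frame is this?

Total seconds to the label: (0 × 3600 + 49 × 60 + 17) = 2957.
Frame index = 2957 × 50 + 2 = 147852.

frame 147852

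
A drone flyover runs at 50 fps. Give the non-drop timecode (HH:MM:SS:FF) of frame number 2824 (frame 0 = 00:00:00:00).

00:00:56:24

2824 ÷ 50 = 56 full seconds, remainder 24 frames.
56 s = 0 h 0 min 56 s.
Timecode: 00:00:56:24.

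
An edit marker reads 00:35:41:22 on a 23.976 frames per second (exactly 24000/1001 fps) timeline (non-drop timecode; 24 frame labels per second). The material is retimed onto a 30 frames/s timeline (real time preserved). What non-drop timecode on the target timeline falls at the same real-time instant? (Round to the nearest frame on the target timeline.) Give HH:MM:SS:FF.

00:35:44:02

Source frame index: (0×3600 + 35×60 + 41) × 24 + 22 = 51406.
Real time: 51406 / (24000/1001) = 25728703/12000 s.
Target frame: (25728703/12000) × (30) = 25728703/400 ≈ 64321.757 → 64322.
At 30 labels/s: frame 64322 → 00:35:44:02.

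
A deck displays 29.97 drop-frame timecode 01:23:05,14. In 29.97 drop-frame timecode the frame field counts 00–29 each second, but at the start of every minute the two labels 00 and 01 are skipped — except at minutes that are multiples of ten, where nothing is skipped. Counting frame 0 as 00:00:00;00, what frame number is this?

149414

As if non-drop at 30 labels/s: (1 × 3600 + 23 × 60 + 5) × 30 + 14 = 149564.
Minute boundaries passed: 83; those not divisible by 10: 83 − 8 = 75; dropped labels = 2 × 75 = 150.
Actual frame index = 149564 − 150 = 149414.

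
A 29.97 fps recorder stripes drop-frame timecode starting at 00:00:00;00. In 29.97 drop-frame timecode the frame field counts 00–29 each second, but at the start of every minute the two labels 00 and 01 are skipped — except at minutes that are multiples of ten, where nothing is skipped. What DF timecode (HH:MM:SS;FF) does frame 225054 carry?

02:05:09;10

Each 10-minute DF block holds 10 × 60 × 30 − 9 × 2 = 17982 frames. 225054 ÷ 17982 → 12 full blocks, remainder 9270.
Within the partial block the first minute is 1800 frames and each further minute 1798, so 5 further minute boundaries passed. Total skipped labels = 18 × 12 + 2 × 5 = 226.
Non-drop label index = 225054 + 226 = 225280; at 30 labels/s that is 02:05:09:10, i.e. DF 02:05:09;10.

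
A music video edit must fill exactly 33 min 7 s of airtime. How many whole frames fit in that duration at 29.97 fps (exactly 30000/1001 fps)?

33 min 7 s = 1987 s.
Frames = 1987 × 30000/1001 = 59610000/1001 ≈ 59550.4496.
Complete frames: 59550.

59550 frames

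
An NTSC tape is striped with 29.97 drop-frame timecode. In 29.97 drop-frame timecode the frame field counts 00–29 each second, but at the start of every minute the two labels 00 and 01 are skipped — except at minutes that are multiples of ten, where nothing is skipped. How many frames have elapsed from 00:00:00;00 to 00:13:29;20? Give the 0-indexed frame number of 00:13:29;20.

As if non-drop at 30 labels/s: (0 × 3600 + 13 × 60 + 29) × 30 + 20 = 24290.
Minute boundaries passed: 13; those not divisible by 10: 13 − 1 = 12; dropped labels = 2 × 12 = 24.
Actual frame index = 24290 − 24 = 24266.

24266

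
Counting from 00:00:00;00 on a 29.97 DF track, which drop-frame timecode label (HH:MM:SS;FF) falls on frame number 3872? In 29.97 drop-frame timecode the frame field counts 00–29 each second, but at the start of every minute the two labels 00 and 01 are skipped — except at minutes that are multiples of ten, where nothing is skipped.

00:02:09;06

Each 10-minute DF block holds 10 × 60 × 30 − 9 × 2 = 17982 frames. 3872 ÷ 17982 → 0 full blocks, remainder 3872.
Within the partial block the first minute is 1800 frames and each further minute 1798, so 2 further minute boundaries passed. Total skipped labels = 18 × 0 + 2 × 2 = 4.
Non-drop label index = 3872 + 4 = 3876; at 30 labels/s that is 00:02:09:06, i.e. DF 00:02:09;06.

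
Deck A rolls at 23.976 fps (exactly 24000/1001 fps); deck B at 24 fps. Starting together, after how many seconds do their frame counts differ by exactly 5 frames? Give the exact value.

The gap grows by |24 − 24000/1001| = 24/1001 frames per second.
Time for a 5-frame gap: 5 ÷ (24/1001) = 5005/24 s.

5005/24 seconds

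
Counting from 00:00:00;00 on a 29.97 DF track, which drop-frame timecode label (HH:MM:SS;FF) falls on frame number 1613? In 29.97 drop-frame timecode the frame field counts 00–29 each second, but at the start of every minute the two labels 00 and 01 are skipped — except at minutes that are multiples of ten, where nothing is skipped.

Each 10-minute DF block holds 10 × 60 × 30 − 9 × 2 = 17982 frames. 1613 ÷ 17982 → 0 full blocks, remainder 1613.
Within the partial block the first minute is 1800 frames and each further minute 1798, so 0 further minute boundaries passed. Total skipped labels = 18 × 0 + 2 × 0 = 0.
Non-drop label index = 1613 + 0 = 1613; at 30 labels/s that is 00:00:53:23, i.e. DF 00:00:53;23.

00:00:53;23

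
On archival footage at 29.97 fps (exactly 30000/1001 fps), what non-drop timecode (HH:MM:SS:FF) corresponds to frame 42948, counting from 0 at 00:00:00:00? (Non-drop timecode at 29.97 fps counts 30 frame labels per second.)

42948 ÷ 30 = 1431 full seconds, remainder 18 frames.
1431 s = 0 h 23 min 51 s.
Timecode: 00:23:51:18.

00:23:51:18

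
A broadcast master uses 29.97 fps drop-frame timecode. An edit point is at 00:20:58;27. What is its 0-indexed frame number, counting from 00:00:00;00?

37731

As if non-drop at 30 labels/s: (0 × 3600 + 20 × 60 + 58) × 30 + 27 = 37767.
Minute boundaries passed: 20; those not divisible by 10: 20 − 2 = 18; dropped labels = 2 × 18 = 36.
Actual frame index = 37767 − 36 = 37731.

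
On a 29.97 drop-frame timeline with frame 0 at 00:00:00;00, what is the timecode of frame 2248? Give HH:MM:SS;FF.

Ten DF minutes hold 17982 frames, so frame 2248 lies in block 0 (frames 0–17981) with 2248 frames into that block.
The block's first minute is 1800 frames and the rest 1798 each; 2248 frames reaches minute 1, so 0 × 18 + 1 × 2 = 2 labels have been skipped so far.
Adding those back, label number 2248 + 2 = 2250 at 30 labels/s is 75 s + 0 f = 0 h 1 min 15 s frame 0, i.e. 00:01:15;00.

00:01:15;00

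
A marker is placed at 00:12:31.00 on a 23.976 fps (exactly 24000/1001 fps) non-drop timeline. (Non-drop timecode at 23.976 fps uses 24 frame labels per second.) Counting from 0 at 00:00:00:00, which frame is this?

18024

Total seconds to the label: (0 × 3600 + 12 × 60 + 31) = 751.
Frame index = 751 × 24 + 0 = 18024.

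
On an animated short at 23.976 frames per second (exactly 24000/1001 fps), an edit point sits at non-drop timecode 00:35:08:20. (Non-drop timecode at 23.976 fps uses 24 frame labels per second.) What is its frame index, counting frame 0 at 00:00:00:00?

Total seconds to the label: (0 × 3600 + 35 × 60 + 8) = 2108.
Frame index = 2108 × 24 + 20 = 50612.

frame 50612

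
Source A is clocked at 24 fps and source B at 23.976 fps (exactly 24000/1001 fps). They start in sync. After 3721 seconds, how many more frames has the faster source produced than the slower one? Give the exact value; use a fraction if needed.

A emits 24 × 3721 = 89304 frames; B emits 24000/1001 × 3721 = 89304000/1001.
Difference = 89304/1001 frames (≈ 89.2148); B is behind A.

89304/1001 frames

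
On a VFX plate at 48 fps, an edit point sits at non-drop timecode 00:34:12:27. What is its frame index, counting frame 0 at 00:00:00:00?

98523

Total seconds to the label: (0 × 3600 + 34 × 60 + 12) = 2052.
Frame index = 2052 × 48 + 27 = 98523.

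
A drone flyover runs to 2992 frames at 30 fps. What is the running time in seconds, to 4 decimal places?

99.7333 seconds

Running time = 2992 × 1/30 = 1496/15 s ≈ 99.7333 s.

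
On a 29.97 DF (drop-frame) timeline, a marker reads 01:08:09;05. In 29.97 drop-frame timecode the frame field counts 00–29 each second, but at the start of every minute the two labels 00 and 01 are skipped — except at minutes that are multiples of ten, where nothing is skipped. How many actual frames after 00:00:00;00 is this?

122551

Complete 10-minute blocks: 6, each 17982 frames → 107892.
Remaining 8 whole minutes in the current block: 1800 + 7 × 1798 = 14386 frames.
Within the current minute: 9 × 30 + 5 − 2 = 273 (labels ;00/;01 skipped at this minute). Total = 107892 + 14386 + 273 = 122551.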